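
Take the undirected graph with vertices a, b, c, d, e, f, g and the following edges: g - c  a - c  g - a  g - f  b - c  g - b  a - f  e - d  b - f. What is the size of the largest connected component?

5

Starting from d we can reach d, e. That is one component of size 2.
Starting from a we can reach a, b, c, f, g. That is one component of size 5.
The largest has 5 vertices.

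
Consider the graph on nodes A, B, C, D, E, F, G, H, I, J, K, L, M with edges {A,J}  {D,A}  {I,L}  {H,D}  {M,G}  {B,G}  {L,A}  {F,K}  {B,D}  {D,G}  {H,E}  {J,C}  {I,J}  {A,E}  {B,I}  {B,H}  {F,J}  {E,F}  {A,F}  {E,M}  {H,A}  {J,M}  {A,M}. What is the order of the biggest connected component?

Starting from A we can reach A, B, C, D, E, F, G, H, I, J, K, L, M. That is one component of size 13.
The largest has 13 vertices.

13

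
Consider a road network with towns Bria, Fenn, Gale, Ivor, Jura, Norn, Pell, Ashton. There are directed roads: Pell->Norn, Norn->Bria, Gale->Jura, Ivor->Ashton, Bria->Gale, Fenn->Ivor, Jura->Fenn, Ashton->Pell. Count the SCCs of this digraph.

{Bria, Fenn, Gale, Ivor, Jura, Norn, Pell, Ashton} are all mutually reachable — one SCC of size 8.
That gives 1 strongly connected component.

1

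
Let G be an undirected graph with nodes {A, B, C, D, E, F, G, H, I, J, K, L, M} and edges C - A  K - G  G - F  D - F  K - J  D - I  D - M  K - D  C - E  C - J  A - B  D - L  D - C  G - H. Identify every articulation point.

Removing A increases the component count from 1 to 2, so A is a cut vertex.
Removing C increases the component count from 1 to 3, so C is a cut vertex.
Removing D increases the component count from 1 to 4, so D is a cut vertex.
Likewise G is a cut vertex.
By contrast removing F leaves 1 component; it is not a cut vertex. No other vertex is a cut vertex either.

A, C, D, G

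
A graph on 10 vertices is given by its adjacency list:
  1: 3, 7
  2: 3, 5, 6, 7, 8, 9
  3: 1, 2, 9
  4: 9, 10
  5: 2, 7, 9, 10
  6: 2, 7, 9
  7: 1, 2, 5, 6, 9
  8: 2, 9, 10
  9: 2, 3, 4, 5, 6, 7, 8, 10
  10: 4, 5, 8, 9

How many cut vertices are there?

Removing 8, for instance, still leaves 1 component. No single vertex removal increases the component count — the graph has no articulation points.

0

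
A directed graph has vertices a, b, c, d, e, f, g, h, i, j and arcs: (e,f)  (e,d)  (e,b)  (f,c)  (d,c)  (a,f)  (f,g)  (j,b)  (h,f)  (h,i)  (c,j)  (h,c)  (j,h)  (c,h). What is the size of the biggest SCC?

4

{c, f, h, j} are all mutually reachable — one SCC of size 4.
{b} is an SCC by itself.
{g} is an SCC by itself.
{i} is an SCC by itself.
{e} is an SCC by itself.
(and 2 more singleton SCCs)
The largest has 4 vertices.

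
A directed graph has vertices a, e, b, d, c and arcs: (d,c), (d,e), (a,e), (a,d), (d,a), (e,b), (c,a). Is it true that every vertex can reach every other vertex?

No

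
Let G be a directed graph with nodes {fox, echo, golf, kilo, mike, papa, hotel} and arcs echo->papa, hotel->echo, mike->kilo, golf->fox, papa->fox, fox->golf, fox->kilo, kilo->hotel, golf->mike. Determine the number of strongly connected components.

{fox, echo, golf, kilo, mike, papa, hotel} are all mutually reachable — one SCC of size 7.
That gives 1 strongly connected component.

1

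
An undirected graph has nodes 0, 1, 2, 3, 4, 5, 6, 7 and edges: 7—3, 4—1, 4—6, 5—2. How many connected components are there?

0 is isolated — a component by itself.
Starting from 3 we can reach 3, 7. That is one component of size 2.
Starting from 2 we can reach 2, 5. That is one component of size 2.
Starting from 1 we can reach 1, 4, 6. That is one component of size 3.
Total: 4 components.

4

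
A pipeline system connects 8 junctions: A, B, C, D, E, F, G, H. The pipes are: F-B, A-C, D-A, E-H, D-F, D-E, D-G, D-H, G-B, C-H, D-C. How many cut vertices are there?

1

Removing D increases the component count from 1 to 2, so D is a cut vertex.
By contrast removing B leaves 1 component; it is not a cut vertex. No other vertex is a cut vertex either.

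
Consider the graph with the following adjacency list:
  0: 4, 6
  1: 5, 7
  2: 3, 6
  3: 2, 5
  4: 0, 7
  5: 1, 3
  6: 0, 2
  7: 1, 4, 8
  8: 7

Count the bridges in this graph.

1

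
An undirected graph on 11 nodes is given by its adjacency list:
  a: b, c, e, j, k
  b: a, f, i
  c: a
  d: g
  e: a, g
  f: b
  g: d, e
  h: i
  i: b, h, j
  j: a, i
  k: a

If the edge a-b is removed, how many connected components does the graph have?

1

a and b are still connected via a-j-i-b, so the component count stays at 1.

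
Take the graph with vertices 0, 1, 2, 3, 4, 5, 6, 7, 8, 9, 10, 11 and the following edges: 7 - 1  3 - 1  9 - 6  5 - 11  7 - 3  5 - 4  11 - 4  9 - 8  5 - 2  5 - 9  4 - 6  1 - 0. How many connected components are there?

10 is isolated — a component by itself.
Starting from 0 we can reach 0, 1, 3, 7. That is one component of size 4.
Starting from 2 we can reach 2, 4, 5, 6, 8, 9, 11. That is one component of size 7.
Total: 3 components.

3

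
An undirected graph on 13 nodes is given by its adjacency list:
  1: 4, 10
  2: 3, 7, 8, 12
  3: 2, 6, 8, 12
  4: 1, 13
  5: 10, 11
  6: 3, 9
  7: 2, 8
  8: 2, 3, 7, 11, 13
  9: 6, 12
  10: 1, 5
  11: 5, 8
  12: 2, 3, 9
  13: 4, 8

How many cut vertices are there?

Removing 8 increases the component count from 1 to 2, so 8 is a cut vertex.
By contrast removing 6 leaves 1 component; it is not a cut vertex. No other vertex is a cut vertex either.

1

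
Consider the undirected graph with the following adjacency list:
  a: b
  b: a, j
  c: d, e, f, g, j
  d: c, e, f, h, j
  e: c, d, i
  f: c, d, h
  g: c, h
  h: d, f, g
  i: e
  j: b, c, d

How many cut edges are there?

3

The edges on the cycle d-h-g-c-d are not bridges since each lies on that cycle.
But removing e-i disconnects e from i; removing j-b disconnects j from b; removing b-a disconnects b from a — these are bridges.
That makes 3 bridges.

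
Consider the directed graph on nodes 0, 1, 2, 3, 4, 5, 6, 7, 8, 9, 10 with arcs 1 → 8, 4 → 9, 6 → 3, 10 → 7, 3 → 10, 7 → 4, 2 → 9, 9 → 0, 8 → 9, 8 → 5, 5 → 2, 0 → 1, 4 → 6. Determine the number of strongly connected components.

2

{0, 1, 2, 5, 8, 9} are all mutually reachable — one SCC of size 6.
{3, 4, 6, 7, 10} are all mutually reachable — one SCC of size 5.
That gives 2 strongly connected components.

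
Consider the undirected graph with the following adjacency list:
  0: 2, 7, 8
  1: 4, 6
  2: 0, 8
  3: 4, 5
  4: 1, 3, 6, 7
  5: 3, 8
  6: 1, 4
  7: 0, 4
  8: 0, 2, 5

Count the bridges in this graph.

0

The edges on the cycle 4-1-6-4 are not bridges since each lies on that cycle.
Every edge lies on some cycle, so there are no bridges.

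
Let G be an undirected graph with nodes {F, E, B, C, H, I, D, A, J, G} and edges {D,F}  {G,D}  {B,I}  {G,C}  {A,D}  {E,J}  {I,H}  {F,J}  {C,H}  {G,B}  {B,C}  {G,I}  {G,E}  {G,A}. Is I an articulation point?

No

Deleting I leaves 1 component (was 1) (its neighbors B, G, H remain connected to each other), so I is not a cut vertex.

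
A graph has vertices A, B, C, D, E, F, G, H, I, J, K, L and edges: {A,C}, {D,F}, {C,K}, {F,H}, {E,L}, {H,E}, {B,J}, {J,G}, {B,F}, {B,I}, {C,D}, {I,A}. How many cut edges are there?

6

The edges on the cycle B-I-A-C-D-F-B are not bridges since each lies on that cycle.
But removing E–L disconnects E from L; removing H–E disconnects H from E; removing C–K disconnects C from K; removing B–J disconnects B from J — these are bridges.
In total 6 edges are bridges.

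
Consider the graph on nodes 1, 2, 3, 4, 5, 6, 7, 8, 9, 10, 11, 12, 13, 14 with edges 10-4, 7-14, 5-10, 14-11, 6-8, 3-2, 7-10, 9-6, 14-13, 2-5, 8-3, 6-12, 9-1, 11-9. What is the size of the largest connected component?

14

Starting from 1 we can reach 1, 2, 3, 4, 5, 6, 7, 8, 9, 10, 11, 12, 13, 14. That is one component of size 14.
The largest has 14 vertices.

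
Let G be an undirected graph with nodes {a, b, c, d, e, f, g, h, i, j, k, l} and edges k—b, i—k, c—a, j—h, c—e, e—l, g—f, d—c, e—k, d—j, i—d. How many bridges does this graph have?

6

The edges on the cycle i-d-c-e-k-i are not bridges since each lies on that cycle.
But removing j—h disconnects j from h; removing c—a disconnects c from a; removing l—e disconnects l from e; removing b—k disconnects b from k — these are bridges.
In total 6 edges are bridges.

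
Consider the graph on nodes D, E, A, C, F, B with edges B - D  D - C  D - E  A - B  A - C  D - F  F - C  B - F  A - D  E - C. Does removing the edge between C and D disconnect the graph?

After removing C - D, the path C-A-D still connects them, so the edge is not a bridge.

No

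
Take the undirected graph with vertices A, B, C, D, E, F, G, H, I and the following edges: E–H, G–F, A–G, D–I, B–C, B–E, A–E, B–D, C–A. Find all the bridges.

The edges on the cycle B-C-A-E-B are not bridges since each lies on that cycle.
But removing A–G disconnects A from G; removing D–I disconnects D from I; removing G–F disconnects G from F; removing B–D disconnects B from D — these are bridges.
In total 5 edges are bridges.

A-G, B-D, D-I, E-H, F-G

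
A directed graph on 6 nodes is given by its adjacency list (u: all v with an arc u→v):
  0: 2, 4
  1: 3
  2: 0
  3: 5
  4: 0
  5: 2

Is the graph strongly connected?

There is no directed path from 0 to 1, so the graph is not strongly connected.

No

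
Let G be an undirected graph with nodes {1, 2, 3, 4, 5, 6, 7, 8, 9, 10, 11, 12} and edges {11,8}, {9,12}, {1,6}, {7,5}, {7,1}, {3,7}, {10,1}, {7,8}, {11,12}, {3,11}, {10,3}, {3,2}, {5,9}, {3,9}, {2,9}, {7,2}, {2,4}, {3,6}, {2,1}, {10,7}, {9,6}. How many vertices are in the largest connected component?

Starting from 1 we can reach 1, 2, 3, 4, 5, 6, 7, 8, 9, 10, 11, 12. That is one component of size 12.
The largest has 12 vertices.

12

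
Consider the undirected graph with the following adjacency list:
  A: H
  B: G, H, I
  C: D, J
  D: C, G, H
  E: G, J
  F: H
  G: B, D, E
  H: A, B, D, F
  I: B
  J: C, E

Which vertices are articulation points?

B, H

Removing B increases the component count from 1 to 2, so B is a cut vertex.
Removing H increases the component count from 1 to 3, so H is a cut vertex.
By contrast removing G leaves 1 component; it is not a cut vertex. No other vertex is a cut vertex either.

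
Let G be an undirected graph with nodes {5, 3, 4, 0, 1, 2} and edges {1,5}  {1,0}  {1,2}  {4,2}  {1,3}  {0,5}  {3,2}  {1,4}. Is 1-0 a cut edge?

No

After removing 1-0, the path 1-5-0 still connects them, so the edge is not a bridge.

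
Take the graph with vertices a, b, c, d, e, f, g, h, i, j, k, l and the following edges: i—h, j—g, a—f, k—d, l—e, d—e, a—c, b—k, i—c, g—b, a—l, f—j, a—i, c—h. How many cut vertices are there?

1

Removing a increases the component count from 1 to 2, so a is a cut vertex.
By contrast removing h leaves 1 component; it is not a cut vertex. No other vertex is a cut vertex either.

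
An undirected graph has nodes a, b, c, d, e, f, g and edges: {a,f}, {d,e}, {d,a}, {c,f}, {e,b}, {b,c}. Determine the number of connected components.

g is isolated — a component by itself.
Starting from a we can reach a, b, c, d, e, f. That is one component of size 6.
Total: 2 components.

2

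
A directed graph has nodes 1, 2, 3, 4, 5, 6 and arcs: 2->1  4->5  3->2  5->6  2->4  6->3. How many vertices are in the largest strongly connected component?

{2, 3, 4, 5, 6} are all mutually reachable — one SCC of size 5.
{1} is an SCC by itself.
The largest has 5 vertices.

5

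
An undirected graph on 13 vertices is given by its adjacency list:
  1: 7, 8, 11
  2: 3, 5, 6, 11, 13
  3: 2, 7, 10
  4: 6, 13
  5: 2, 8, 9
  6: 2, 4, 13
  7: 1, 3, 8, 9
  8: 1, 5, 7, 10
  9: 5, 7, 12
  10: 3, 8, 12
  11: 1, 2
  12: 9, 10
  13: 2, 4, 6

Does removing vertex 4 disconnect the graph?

Deleting 4 leaves 1 component (was 1) (its neighbors 6, 13 remain connected to each other), so 4 is not a cut vertex.

No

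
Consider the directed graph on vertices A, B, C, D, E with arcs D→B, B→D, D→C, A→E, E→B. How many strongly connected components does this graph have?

{B, D} are all mutually reachable — one SCC of size 2.
{E} is an SCC by itself.
{A} is an SCC by itself.
{C} is an SCC by itself.
That gives 4 strongly connected components.

4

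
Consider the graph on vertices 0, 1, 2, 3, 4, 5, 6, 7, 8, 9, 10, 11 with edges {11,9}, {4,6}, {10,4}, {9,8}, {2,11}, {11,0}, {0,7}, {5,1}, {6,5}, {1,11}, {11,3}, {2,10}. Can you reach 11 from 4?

Yes

From 4 we can reach 0, 1, 2, 3, 4, 5, 6, 7, 8, 9, 10, 11, which includes 11.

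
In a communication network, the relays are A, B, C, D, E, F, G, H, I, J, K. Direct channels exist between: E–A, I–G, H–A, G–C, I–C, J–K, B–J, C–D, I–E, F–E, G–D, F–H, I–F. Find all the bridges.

B-J, J-K

The edges on the cycle I-G-D-C-I are not bridges since each lies on that cycle.
But removing B–J disconnects B from J; removing J–K disconnects J from K — these are bridges.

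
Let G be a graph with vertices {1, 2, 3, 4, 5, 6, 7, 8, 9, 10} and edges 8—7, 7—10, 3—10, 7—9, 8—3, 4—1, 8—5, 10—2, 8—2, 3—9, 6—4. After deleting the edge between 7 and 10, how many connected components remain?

7 and 10 are still connected via 7-8-3-10, so the component count stays at 2.

2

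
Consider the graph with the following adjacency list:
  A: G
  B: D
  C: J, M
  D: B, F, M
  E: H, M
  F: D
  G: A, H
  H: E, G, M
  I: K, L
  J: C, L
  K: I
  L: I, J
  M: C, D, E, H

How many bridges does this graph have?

The edges on the cycle M-H-E-M are not bridges since each lies on that cycle.
But removing B-D disconnects B from D; removing A-G disconnects A from G; removing C-J disconnects C from J; removing I-L disconnects I from L — these are bridges.
In total 10 edges are bridges.

10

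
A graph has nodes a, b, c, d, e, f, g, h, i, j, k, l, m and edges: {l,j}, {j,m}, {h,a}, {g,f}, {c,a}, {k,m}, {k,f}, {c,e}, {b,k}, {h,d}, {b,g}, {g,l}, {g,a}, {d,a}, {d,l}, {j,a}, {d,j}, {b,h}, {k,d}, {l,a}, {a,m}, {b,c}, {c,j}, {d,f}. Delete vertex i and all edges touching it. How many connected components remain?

With i gone, the remaining components are: {a, b, c, d, e, f, g, h, j, k, l, m}.
That is 1 component.

1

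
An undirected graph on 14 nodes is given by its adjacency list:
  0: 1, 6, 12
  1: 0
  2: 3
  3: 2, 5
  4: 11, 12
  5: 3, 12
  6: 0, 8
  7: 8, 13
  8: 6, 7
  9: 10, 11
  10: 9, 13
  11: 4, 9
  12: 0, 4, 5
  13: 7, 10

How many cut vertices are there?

Removing 0 increases the component count from 1 to 2, so 0 is a cut vertex.
Removing 3 increases the component count from 1 to 2, so 3 is a cut vertex.
Removing 5 increases the component count from 1 to 2, so 5 is a cut vertex.
Likewise 12 is a cut vertex.
By contrast removing 8 leaves 1 component; it is not a cut vertex. No other vertex is a cut vertex either.

4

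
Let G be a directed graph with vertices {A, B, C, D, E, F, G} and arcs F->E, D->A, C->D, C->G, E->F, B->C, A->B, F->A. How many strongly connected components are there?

3

{A, B, C, D} are all mutually reachable — one SCC of size 4.
{E, F} are all mutually reachable — one SCC of size 2.
{G} is an SCC by itself.
That gives 3 strongly connected components.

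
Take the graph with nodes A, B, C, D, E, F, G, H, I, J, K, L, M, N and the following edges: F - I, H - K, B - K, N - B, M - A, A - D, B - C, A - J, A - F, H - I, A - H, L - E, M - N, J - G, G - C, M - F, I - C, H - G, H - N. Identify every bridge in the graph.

A-D, E-L

The edges on the cycle H-N-B-K-H are not bridges since each lies on that cycle.
But removing L - E disconnects L from E; removing D - A disconnects D from A — these are bridges.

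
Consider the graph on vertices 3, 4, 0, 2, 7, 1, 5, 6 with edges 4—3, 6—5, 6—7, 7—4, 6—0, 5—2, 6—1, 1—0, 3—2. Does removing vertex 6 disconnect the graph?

Yes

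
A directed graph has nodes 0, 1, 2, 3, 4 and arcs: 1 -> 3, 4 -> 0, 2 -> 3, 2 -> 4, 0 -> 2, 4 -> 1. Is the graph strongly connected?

There is no directed path from 1 to 0, so the graph is not strongly connected.

No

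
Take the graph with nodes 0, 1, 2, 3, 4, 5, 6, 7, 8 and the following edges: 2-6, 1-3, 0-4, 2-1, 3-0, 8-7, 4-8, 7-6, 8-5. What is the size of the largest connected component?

Starting from 0 we can reach 0, 1, 2, 3, 4, 5, 6, 7, 8. That is one component of size 9.
The largest has 9 vertices.

9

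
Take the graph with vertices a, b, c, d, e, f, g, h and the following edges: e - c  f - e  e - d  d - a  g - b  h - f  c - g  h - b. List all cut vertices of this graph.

Removing d increases the component count from 1 to 2, so d is a cut vertex.
Removing e increases the component count from 1 to 2, so e is a cut vertex.
By contrast removing g leaves 1 component; it is not a cut vertex. No other vertex is a cut vertex either.

d, e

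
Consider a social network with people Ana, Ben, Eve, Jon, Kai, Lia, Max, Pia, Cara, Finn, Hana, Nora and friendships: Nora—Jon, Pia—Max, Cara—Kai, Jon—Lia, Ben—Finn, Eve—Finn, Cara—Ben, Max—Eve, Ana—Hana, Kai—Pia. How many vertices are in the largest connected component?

7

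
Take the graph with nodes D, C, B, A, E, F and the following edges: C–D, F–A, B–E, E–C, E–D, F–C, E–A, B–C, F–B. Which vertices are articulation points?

Removing F, for instance, still leaves 1 component. No single vertex removal increases the component count — the graph has no articulation points.

none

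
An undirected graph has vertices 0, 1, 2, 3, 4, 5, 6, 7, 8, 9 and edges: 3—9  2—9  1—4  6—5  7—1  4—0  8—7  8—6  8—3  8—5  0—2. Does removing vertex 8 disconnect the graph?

Yes

Deleting 8 raises the number of components from 1 to 2, so 8 is a cut vertex.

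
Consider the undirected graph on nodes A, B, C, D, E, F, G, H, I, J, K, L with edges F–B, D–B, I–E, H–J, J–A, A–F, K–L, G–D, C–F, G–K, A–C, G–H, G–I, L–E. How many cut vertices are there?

Removing G increases the component count from 1 to 2, so G is a cut vertex.
By contrast removing D leaves 1 component; it is not a cut vertex. No other vertex is a cut vertex either.

1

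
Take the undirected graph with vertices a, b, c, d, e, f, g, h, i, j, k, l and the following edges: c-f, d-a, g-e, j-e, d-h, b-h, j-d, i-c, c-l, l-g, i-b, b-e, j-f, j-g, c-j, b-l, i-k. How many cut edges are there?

2

The edges on the cycle i-c-j-g-e-b-i are not bridges since each lies on that cycle.
But removing k-i disconnects k from i; removing a-d disconnects a from d — these are bridges.
That makes 2 bridges.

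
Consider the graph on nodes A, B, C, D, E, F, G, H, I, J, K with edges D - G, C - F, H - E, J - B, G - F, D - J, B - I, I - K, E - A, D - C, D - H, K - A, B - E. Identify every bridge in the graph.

none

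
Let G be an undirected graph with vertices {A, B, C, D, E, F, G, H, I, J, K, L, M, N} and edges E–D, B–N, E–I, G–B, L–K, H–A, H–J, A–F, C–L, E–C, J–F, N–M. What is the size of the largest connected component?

6

Starting from A we can reach A, F, H, J. That is one component of size 4.
Starting from B we can reach B, G, M, N. That is one component of size 4.
Starting from C we can reach C, D, E, I, K, L. That is one component of size 6.
The largest has 6 vertices.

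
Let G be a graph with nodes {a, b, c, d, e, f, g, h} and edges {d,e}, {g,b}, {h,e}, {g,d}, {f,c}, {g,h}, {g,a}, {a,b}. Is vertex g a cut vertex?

Yes

Deleting g raises the number of components from 2 to 3, so g is a cut vertex.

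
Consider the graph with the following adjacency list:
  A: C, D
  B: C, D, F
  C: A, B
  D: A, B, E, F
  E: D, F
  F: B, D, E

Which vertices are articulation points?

none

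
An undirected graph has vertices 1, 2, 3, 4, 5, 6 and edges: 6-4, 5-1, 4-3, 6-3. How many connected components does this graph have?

3

2 is isolated — a component by itself.
Starting from 1 we can reach 1, 5. That is one component of size 2.
Starting from 3 we can reach 3, 4, 6. That is one component of size 3.
Total: 3 components.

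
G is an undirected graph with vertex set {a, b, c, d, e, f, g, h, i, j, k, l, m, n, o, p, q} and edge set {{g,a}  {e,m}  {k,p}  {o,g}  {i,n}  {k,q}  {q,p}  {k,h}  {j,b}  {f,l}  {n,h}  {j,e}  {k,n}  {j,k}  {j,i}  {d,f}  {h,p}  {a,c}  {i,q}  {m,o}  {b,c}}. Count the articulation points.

2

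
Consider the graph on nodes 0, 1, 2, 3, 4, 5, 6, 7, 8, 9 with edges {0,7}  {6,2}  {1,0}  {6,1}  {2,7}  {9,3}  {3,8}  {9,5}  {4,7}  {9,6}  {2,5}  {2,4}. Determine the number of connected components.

1

Starting from 0 we can reach 0, 1, 2, 3, 4, 5, 6, 7, 8, 9. That is one component of size 10.
Total: 1 component.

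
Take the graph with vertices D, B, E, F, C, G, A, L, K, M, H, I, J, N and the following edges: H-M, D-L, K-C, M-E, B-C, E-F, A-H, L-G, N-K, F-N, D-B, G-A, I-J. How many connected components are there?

Starting from I we can reach I, J. That is one component of size 2.
Starting from A we can reach A, B, C, D, E, F, G, H, K, L, M, N. That is one component of size 12.
Total: 2 components.

2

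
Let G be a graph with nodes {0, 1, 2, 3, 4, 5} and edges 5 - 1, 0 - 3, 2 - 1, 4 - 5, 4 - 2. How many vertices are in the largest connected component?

4

Starting from 0 we can reach 0, 3. That is one component of size 2.
Starting from 1 we can reach 1, 2, 4, 5. That is one component of size 4.
The largest has 4 vertices.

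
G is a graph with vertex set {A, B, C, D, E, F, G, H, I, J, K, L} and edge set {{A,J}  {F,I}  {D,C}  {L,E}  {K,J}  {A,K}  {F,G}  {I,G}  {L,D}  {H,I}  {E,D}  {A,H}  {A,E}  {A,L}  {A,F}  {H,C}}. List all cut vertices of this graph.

A

Removing A increases the component count from 2 to 3, so A is a cut vertex.
By contrast removing F leaves 2 components; it is not a cut vertex. No other vertex is a cut vertex either.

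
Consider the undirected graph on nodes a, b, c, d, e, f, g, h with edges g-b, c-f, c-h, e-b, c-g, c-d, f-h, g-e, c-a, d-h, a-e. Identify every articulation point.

c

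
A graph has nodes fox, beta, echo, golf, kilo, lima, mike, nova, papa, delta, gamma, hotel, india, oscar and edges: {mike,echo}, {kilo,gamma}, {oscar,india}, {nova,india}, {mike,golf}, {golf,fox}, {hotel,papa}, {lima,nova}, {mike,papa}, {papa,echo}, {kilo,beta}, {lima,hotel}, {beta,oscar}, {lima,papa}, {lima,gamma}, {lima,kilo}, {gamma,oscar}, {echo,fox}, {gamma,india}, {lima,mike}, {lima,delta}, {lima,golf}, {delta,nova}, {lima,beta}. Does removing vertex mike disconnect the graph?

No

Deleting mike leaves 1 component (was 1) (its neighbors echo, golf, lima, papa remain connected to each other), so mike is not a cut vertex.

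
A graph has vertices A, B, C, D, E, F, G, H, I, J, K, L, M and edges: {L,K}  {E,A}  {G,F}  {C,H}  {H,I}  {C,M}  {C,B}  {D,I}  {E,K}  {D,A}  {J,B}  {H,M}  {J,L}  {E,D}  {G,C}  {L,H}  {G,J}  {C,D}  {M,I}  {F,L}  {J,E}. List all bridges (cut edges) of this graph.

none

The edges on the cycle G-F-L-J-G are not bridges since each lies on that cycle.
Every edge lies on some cycle, so there are no bridges.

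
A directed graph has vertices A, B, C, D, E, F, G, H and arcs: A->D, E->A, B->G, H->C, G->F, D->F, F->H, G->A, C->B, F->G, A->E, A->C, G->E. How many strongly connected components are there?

1

{A, B, C, D, E, F, G, H} are all mutually reachable — one SCC of size 8.
That gives 1 strongly connected component.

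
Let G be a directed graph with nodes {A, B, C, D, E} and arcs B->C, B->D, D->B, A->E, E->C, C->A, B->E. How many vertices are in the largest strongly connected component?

3

{A, C, E} are all mutually reachable — one SCC of size 3.
{B, D} are all mutually reachable — one SCC of size 2.
The largest has 3 vertices.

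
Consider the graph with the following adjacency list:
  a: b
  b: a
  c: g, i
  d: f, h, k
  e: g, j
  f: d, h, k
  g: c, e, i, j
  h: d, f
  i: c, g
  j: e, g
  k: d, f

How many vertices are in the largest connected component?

Starting from a we can reach a, b. That is one component of size 2.
Starting from d we can reach d, f, h, k. That is one component of size 4.
Starting from c we can reach c, e, g, i, j. That is one component of size 5.
The largest has 5 vertices.

5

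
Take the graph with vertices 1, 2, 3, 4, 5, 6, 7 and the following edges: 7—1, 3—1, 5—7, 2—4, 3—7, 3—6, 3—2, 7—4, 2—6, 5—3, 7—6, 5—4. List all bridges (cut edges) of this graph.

none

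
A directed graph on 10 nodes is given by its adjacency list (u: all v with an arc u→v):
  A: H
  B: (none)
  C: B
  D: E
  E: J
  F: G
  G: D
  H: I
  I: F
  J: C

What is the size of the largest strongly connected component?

1

{F} is an SCC by itself.
{J} is an SCC by itself.
{G} is an SCC by itself.
{A} is an SCC by itself.
{E} is an SCC by itself.
(and 5 more singleton SCCs)
The largest has 1 vertex.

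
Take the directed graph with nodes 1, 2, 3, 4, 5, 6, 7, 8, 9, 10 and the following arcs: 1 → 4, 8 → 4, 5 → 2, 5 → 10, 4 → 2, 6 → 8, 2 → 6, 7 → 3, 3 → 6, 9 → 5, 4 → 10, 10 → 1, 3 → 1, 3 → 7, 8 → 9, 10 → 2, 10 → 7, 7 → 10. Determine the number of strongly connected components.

{1, 2, 3, 4, 5, 6, 7, 8, 9, 10} are all mutually reachable — one SCC of size 10.
That gives 1 strongly connected component.

1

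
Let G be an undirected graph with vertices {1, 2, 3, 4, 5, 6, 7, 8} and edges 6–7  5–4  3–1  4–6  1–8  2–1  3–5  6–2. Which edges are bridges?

1-8, 6-7

The edges on the cycle 3-5-4-6-2-1-3 are not bridges since each lies on that cycle.
But removing 6–7 disconnects 6 from 7; removing 1–8 disconnects 1 from 8 — these are bridges.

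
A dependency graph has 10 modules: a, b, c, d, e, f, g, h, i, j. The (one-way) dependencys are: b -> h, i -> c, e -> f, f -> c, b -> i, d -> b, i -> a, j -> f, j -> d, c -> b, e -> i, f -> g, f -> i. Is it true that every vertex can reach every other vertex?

There is no directed path from e to d, so the graph is not strongly connected.

No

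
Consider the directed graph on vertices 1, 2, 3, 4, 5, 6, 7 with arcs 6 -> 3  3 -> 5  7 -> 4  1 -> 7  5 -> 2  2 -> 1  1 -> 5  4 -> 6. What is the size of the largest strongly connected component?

7

{1, 2, 3, 4, 5, 6, 7} are all mutually reachable — one SCC of size 7.
The largest has 7 vertices.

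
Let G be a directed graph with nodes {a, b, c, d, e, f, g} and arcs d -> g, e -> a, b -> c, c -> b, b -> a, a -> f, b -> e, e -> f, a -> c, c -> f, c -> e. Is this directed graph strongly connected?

No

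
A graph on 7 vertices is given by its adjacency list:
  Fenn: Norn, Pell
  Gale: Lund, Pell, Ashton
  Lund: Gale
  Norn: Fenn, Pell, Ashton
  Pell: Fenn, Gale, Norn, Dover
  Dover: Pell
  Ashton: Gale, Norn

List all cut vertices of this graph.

Removing Gale increases the component count from 1 to 2, so Gale is a cut vertex.
Removing Pell increases the component count from 1 to 2, so Pell is a cut vertex.
By contrast removing Lund leaves 1 component; it is not a cut vertex. No other vertex is a cut vertex either.

Gale, Pell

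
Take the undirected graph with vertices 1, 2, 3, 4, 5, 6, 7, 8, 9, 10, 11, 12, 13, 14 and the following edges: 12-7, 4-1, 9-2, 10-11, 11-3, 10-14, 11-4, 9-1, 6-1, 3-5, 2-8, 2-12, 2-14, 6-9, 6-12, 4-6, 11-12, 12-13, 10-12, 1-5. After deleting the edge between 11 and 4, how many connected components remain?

1

11 and 4 are still connected via 11-12-6-4, so the component count stays at 1.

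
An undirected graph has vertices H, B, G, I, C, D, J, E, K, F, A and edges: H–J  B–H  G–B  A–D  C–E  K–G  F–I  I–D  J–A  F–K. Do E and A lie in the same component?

The component containing E is {C, E}, and A is not in it.

No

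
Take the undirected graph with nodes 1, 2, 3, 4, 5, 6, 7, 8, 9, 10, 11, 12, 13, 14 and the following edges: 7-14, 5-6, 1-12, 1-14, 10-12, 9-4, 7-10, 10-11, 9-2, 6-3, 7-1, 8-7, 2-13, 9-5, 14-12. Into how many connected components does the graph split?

Starting from 1 we can reach 1, 7, 8, 10, 11, 12, 14. That is one component of size 7.
Starting from 2 we can reach 2, 3, 4, 5, 6, 9, 13. That is one component of size 7.
Total: 2 components.

2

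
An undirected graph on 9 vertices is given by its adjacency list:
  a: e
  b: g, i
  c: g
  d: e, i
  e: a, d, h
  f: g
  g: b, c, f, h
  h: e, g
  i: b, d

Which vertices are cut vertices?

e, g

Removing e increases the component count from 1 to 2, so e is a cut vertex.
Removing g increases the component count from 1 to 3, so g is a cut vertex.
By contrast removing a leaves 1 component; it is not a cut vertex. No other vertex is a cut vertex either.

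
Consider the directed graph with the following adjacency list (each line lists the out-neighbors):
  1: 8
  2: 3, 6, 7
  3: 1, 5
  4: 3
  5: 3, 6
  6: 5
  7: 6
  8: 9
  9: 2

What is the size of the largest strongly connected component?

8

{1, 2, 3, 5, 6, 7, 8, 9} are all mutually reachable — one SCC of size 8.
{4} is an SCC by itself.
The largest has 8 vertices.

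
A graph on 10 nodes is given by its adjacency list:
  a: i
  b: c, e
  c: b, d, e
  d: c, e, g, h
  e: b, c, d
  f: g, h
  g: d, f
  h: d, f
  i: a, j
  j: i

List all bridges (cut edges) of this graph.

a-i, i-j

The edges on the cycle d-h-f-g-d are not bridges since each lies on that cycle.
But removing i-a disconnects i from a; removing i-j disconnects i from j — these are bridges.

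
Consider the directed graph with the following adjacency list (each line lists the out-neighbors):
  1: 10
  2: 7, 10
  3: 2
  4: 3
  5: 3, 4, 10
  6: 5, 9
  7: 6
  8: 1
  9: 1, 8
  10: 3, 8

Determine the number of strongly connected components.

1

{1, 2, 3, 4, 5, 6, 7, 8, 9, 10} are all mutually reachable — one SCC of size 10.
That gives 1 strongly connected component.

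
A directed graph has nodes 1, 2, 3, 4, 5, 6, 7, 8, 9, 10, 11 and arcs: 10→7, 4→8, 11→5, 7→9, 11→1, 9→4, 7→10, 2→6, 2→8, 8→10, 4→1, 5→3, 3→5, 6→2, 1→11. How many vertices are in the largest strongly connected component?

{4, 7, 8, 9, 10} are all mutually reachable — one SCC of size 5.
{1, 11} are all mutually reachable — one SCC of size 2.
{3, 5} are all mutually reachable — one SCC of size 2.
{2, 6} are all mutually reachable — one SCC of size 2.
The largest has 5 vertices.

5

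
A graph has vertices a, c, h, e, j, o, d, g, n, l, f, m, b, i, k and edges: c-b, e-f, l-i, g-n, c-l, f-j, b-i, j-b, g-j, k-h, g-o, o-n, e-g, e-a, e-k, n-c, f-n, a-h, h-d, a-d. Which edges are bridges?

none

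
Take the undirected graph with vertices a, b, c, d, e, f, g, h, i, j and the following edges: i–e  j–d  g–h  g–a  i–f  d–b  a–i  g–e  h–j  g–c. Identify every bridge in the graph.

The edges on the cycle g-a-i-e-g are not bridges since each lies on that cycle.
But removing h–j disconnects h from j; removing d–b disconnects d from b; removing g–h disconnects g from h; removing g–c disconnects g from c — these are bridges.
In total 6 edges are bridges.

b-d, c-g, d-j, f-i, g-h, h-j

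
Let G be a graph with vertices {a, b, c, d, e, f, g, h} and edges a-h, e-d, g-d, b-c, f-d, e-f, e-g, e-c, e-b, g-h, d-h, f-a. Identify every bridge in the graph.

none

The edges on the cycle e-b-c-e are not bridges since each lies on that cycle.
Every edge lies on some cycle, so there are no bridges.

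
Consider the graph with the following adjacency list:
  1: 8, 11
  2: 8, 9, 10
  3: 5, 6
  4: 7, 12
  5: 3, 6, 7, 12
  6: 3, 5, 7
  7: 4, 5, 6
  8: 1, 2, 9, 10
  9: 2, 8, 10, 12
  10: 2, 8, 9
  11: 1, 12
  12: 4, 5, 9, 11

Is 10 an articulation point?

Deleting 10 leaves 1 component (was 1) (its neighbors 2, 8, 9 remain connected to each other), so 10 is not a cut vertex.

No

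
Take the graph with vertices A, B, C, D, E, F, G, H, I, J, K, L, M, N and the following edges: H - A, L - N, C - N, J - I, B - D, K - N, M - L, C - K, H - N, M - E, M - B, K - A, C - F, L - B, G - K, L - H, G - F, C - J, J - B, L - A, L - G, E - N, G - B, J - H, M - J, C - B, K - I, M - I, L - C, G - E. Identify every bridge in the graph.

B-D

The edges on the cycle L-C-F-G-L are not bridges since each lies on that cycle.
But removing B - D disconnects B from D — this is a bridge.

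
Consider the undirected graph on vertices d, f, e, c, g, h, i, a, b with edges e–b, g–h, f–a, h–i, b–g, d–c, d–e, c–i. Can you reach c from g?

Yes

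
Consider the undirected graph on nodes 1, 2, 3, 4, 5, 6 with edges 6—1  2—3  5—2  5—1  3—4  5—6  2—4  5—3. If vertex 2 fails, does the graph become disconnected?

Deleting 2 leaves 1 component (was 1) (its neighbors 3, 4, 5 remain connected to each other), so 2 is not a cut vertex.

No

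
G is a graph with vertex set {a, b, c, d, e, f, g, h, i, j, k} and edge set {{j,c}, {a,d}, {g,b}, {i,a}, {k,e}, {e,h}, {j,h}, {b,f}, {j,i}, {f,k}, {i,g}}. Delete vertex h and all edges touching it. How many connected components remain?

With h gone, the remaining components are: {a, b, c, d, e, f, g, i, j, k}.
That is 1 component.

1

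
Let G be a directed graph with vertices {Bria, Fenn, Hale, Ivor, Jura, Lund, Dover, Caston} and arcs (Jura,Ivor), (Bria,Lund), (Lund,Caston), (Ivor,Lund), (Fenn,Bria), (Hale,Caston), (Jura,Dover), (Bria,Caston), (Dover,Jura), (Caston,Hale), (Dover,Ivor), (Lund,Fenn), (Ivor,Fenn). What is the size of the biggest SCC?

{Bria, Fenn, Lund} are all mutually reachable — one SCC of size 3.
{Hale, Caston} are all mutually reachable — one SCC of size 2.
{Jura, Dover} are all mutually reachable — one SCC of size 2.
{Ivor} is an SCC by itself.
The largest has 3 vertices.

3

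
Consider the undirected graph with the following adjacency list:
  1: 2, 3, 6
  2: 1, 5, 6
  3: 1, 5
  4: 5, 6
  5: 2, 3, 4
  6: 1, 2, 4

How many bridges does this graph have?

0

The edges on the cycle 2-5-4-6-2 are not bridges since each lies on that cycle.
Every edge lies on some cycle, so there are no bridges.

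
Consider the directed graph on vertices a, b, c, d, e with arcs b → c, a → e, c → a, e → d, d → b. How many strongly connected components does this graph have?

{a, b, c, d, e} are all mutually reachable — one SCC of size 5.
That gives 1 strongly connected component.

1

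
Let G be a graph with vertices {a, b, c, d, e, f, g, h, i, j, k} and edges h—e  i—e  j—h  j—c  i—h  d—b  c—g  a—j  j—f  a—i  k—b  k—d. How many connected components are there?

Starting from b we can reach b, d, k. That is one component of size 3.
Starting from a we can reach a, c, e, f, g, h, i, j. That is one component of size 8.
Total: 2 components.

2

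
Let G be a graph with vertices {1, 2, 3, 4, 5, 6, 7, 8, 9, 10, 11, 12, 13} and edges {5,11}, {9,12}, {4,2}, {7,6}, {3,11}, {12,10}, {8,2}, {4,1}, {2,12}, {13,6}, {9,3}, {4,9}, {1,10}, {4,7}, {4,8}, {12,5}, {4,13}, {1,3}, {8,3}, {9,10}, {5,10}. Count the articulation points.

Removing 4 increases the component count from 1 to 2, so 4 is a cut vertex.
By contrast removing 7 leaves 1 component; it is not a cut vertex. No other vertex is a cut vertex either.

1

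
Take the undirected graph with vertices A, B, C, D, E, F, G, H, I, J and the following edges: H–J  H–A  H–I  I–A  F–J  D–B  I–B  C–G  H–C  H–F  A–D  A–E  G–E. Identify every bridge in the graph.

none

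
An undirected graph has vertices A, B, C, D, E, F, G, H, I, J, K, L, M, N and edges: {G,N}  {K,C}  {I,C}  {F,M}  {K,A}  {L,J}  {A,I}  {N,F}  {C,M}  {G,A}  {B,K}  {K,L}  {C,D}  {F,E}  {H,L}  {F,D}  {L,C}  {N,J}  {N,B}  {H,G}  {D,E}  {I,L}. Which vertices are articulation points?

Removing F, for instance, still leaves 1 component. No single vertex removal increases the component count — the graph has no articulation points.

none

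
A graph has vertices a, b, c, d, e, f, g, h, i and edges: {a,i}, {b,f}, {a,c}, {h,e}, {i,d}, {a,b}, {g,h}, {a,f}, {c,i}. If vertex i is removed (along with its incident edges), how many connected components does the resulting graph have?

3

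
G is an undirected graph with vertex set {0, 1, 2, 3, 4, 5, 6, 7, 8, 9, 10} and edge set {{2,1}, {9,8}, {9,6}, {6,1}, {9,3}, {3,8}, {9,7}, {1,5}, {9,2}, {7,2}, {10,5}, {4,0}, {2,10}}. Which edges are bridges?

The edges on the cycle 9-3-8-9 are not bridges since each lies on that cycle.
But removing 4—0 disconnects 4 from 0 — this is a bridge.

0-4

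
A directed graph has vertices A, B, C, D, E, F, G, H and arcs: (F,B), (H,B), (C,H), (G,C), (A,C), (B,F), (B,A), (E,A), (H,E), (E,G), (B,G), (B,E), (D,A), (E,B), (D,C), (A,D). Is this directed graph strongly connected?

From F we can reach every vertex (A, B, C, D, E, F, G, H), and every vertex can reach F (A, B, C, D, E, F, G, H). So the whole graph is one strongly connected component.

Yes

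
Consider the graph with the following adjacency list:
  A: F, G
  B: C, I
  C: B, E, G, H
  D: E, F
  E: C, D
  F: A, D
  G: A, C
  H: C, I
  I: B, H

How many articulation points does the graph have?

Removing C increases the component count from 1 to 2, so C is a cut vertex.
By contrast removing H leaves 1 component; it is not a cut vertex. No other vertex is a cut vertex either.

1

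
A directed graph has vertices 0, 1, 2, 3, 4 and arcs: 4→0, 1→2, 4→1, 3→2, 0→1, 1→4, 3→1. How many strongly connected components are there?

3

{0, 1, 4} are all mutually reachable — one SCC of size 3.
{2} is an SCC by itself.
{3} is an SCC by itself.
That gives 3 strongly connected components.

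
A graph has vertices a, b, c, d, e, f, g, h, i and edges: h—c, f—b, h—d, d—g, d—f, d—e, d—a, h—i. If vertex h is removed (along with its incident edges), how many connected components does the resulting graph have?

With h gone, the remaining components are: {c}; {i}; {a, b, d, e, f, g}.
That is 3 components.

3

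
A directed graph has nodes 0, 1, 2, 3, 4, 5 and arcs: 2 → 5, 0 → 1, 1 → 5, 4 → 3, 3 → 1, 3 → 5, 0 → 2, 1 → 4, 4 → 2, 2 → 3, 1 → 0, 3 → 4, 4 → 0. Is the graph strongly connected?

There is no directed path from 5 to 3, so the graph is not strongly connected.

No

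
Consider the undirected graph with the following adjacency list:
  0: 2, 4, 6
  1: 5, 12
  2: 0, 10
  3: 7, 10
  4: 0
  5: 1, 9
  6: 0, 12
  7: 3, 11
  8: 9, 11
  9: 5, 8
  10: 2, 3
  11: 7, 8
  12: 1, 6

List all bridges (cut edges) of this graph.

0-4

The edges on the cycle 6-0-2-10-3-7-11-8-9-5-1-12-6 are not bridges since each lies on that cycle.
But removing 0-4 disconnects 0 from 4 — this is a bridge.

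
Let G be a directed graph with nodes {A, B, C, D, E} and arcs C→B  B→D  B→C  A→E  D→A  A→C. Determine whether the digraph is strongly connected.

There is no directed path from E to B, so the graph is not strongly connected.

No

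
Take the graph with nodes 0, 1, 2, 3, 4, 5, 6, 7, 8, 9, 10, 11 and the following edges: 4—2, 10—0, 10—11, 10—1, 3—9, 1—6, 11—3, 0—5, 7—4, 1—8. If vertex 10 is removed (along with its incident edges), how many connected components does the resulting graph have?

4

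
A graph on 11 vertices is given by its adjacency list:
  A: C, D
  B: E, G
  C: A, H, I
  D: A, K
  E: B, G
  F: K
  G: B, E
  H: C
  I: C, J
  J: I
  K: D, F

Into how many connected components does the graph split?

Starting from B we can reach B, E, G. That is one component of size 3.
Starting from A we can reach A, C, D, F, H, I, J, K. That is one component of size 8.
Total: 2 components.

2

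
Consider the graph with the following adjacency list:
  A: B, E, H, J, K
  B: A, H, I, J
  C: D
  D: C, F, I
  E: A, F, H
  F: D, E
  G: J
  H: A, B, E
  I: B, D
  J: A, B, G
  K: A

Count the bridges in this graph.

The edges on the cycle B-H-E-F-D-I-B are not bridges since each lies on that cycle.
But removing G-J disconnects G from J; removing K-A disconnects K from A; removing D-C disconnects D from C — these are bridges.
That makes 3 bridges.

3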